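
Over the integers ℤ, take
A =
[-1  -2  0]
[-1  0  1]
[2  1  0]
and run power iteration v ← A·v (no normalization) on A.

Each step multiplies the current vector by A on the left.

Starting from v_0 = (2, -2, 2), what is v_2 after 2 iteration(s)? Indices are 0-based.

v_0 = (2, -2, 2).
v_1 = A·v_0 = (2, 0, 2).
v_2 = A·v_1 = (-2, 0, 4).

v_2 = (-2, 0, 4)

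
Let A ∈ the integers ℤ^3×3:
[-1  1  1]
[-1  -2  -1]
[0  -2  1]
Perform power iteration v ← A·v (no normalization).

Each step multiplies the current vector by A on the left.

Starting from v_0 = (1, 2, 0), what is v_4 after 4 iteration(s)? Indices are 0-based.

v_0 = (1, 2, 0).
v_1 = A·v_0 = (1, -5, -4).
v_2 = A·v_1 = (-10, 13, 6).
v_3 = A·v_2 = (29, -22, -20).
v_4 = A·v_3 = (-71, 35, 24).

v_4 = (-71, 35, 24)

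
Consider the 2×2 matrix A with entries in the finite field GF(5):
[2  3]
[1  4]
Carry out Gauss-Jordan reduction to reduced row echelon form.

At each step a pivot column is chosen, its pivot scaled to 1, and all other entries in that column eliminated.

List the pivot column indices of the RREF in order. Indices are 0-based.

pivot columns: 0

step 1: normalize row 0 (÷2) = (1, 4)
  row 1: subtract 1×row0 = (0, 0)
skip col 1 (zero from row 1)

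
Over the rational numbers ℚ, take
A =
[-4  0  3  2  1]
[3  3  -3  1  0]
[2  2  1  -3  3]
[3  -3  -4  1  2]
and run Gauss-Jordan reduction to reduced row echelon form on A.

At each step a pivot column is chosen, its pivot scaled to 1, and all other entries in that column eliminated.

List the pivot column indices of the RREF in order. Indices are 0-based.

pivot(0,0)=-4: scale R0 → (1, 0, -3/4, -1/2, -1/4)
  clear (1,0): R1 −= (3)R0 → (0, 3, -3/4, 5/2, 3/4)
  clear (2,0): R2 −= (2)R0 → (0, 2, 5/2, -2, 7/2)
  clear (3,0): R3 −= (3)R0 → (0, -3, -7/4, 5/2, 11/4)
pivot(1,1)=3: scale R1 → (0, 1, -1/4, 5/6, 1/4)
  clear (2,1): R2 −= (2)R1 → (0, 0, 3, -11/3, 3)
  clear (3,1): R3 −= (-3)R1 → (0, 0, -5/2, 5, 7/2)
pivot(2,2)=3: scale R2 → (0, 0, 1, -11/9, 1)
  clear (0,2): R0 −= (-3/4)R2 → (1, 0, 0, -17/12, 1/2)
  clear (1,2): R1 −= (-1/4)R2 → (0, 1, 0, 19/36, 1/2)
  clear (3,2): R3 −= (-5/2)R2 → (0, 0, 0, 35/18, 6)
pivot(3,3)=35/18: scale R3 → (0, 0, 0, 1, 108/35)
  clear (0,3): R0 −= (-17/12)R3 → (1, 0, 0, 0, 341/70)
  clear (1,3): R1 −= (19/36)R3 → (0, 1, 0, 0, -79/70)
  clear (2,3): R2 −= (-11/9)R3 → (0, 0, 1, 0, 167/35)

pivot columns: 0, 1, 2, 3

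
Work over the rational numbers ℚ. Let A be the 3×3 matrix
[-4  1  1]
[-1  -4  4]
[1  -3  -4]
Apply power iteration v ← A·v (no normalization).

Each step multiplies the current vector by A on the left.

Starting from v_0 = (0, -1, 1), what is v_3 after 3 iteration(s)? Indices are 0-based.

v_0 = (0, -1, 1).
v_1 = A·v_0 = (0, 8, -1).
v_2 = A·v_1 = (7, -36, -20).
v_3 = A·v_2 = (-84, 57, 195).

v_3 = (-84, 57, 195)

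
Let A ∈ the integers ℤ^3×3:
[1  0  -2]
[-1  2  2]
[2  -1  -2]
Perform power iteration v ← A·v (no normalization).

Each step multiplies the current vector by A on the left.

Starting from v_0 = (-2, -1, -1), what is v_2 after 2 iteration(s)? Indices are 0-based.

v_0 = (-2, -1, -1).
v_1 = A·v_0 = (0, -2, -1).
v_2 = A·v_1 = (2, -6, 4).

v_2 = (2, -6, 4)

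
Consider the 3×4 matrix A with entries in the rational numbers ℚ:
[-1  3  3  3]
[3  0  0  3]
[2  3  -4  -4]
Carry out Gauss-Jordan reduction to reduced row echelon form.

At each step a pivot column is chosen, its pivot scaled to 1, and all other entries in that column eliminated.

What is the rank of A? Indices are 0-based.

pivot(0,0)=-1: scale R0 → (1, -3, -3, -3)
  clear (1,0): R1 −= (3)R0 → (0, 9, 9, 12)
  clear (2,0): R2 −= (2)R0 → (0, 9, 2, 2)
pivot(1,1)=9: scale R1 → (0, 1, 1, 4/3)
  clear (0,1): R0 −= (-3)R1 → (1, 0, 0, 1)
  clear (2,1): R2 −= (9)R1 → (0, 0, -7, -10)
pivot(2,2)=-7: scale R2 → (0, 0, 1, 10/7)
  clear (1,2): R1 −= (1)R2 → (0, 1, 0, -2/21)

rank = 3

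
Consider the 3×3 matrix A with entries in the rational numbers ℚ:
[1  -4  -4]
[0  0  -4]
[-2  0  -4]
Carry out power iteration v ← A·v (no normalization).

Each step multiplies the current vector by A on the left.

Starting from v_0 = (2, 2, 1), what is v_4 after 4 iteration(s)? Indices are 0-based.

v_4 = (1670, 1136, 1732)

v_0 = (2, 2, 1).
v_1 = A·v_0 = (-10, -4, -8).
v_2 = A·v_1 = (38, 32, 52).
v_3 = A·v_2 = (-298, -208, -284).
v_4 = A·v_3 = (1670, 1136, 1732).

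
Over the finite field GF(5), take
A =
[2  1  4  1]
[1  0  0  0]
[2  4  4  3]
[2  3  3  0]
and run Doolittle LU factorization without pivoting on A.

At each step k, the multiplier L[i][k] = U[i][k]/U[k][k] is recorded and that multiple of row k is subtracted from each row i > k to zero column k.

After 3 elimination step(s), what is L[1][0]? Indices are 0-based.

L[1][0] = 3

Step 1: pivot at (0,0) is 2.
  row1 ← row1 − (3)·row0  ⇒  L[1][0]=3, U row1=(0, 2, 3, 2)
  row2 ← row2 − (1)·row0  ⇒  L[2][0]=1, U row2=(0, 3, 0, 2)
  row3 ← row3 − (1)·row0  ⇒  L[3][0]=1, U row3=(0, 2, 4, 4)
Step 2: pivot at (1,1) is 2.
  row2 ← row2 − (4)·row1  ⇒  L[2][1]=4, U row2=(0, 0, 3, 4)
  row3 ← row3 − (1)·row1  ⇒  L[3][1]=1, U row3=(0, 0, 1, 2)
Step 3: pivot at (2,2) is 3.
  row3 ← row3 − (2)·row2  ⇒  L[3][2]=2, U row3=(0, 0, 0, 4)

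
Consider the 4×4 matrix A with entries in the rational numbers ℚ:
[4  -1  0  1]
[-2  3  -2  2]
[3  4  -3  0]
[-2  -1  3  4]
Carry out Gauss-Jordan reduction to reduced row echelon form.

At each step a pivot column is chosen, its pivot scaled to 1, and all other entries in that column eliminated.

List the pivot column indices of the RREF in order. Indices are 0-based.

step 1: normalize row 0 (÷4) = (1, -1/4, 0, 1/4)
  row 1: subtract -2×row0 = (0, 5/2, -2, 5/2)
  row 2: subtract 3×row0 = (0, 19/4, -3, -3/4)
  row 3: subtract -2×row0 = (0, -3/2, 3, 9/2)
step 2: normalize row 1 (÷5/2) = (0, 1, -4/5, 1)
  row 0: subtract -1/4×row1 = (1, 0, -1/5, 1/2)
  row 2: subtract 19/4×row1 = (0, 0, 4/5, -11/2)
  row 3: subtract -3/2×row1 = (0, 0, 9/5, 6)
step 3: normalize row 2 (÷4/5) = (0, 0, 1, -55/8)
  row 0: subtract -1/5×row2 = (1, 0, 0, -7/8)
  row 1: subtract -4/5×row2 = (0, 1, 0, -9/2)
  row 3: subtract 9/5×row2 = (0, 0, 0, 147/8)
step 4: normalize row 3 (÷147/8) = (0, 0, 0, 1)
  row 0: subtract -7/8×row3 = (1, 0, 0, 0)
  row 1: subtract -9/2×row3 = (0, 1, 0, 0)
  row 2: subtract -55/8×row3 = (0, 0, 1, 0)

pivot columns: 0, 1, 2, 3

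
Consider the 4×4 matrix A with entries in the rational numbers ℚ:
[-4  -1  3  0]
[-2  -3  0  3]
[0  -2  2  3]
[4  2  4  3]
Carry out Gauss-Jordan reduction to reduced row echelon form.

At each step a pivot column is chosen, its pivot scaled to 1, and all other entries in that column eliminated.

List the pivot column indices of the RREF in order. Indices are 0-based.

pivot(0,0)=-4: scale R0 → (1, 1/4, -3/4, 0)
  clear (1,0): R1 −= (-2)R0 → (0, -5/2, -3/2, 3)
  clear (3,0): R3 −= (4)R0 → (0, 1, 7, 3)
pivot(1,1)=-5/2: scale R1 → (0, 1, 3/5, -6/5)
  clear (0,1): R0 −= (1/4)R1 → (1, 0, -9/10, 3/10)
  clear (2,1): R2 −= (-2)R1 → (0, 0, 16/5, 3/5)
  clear (3,1): R3 −= (1)R1 → (0, 0, 32/5, 21/5)
pivot(2,2)=16/5: scale R2 → (0, 0, 1, 3/16)
  clear (0,2): R0 −= (-9/10)R2 → (1, 0, 0, 15/32)
  clear (1,2): R1 −= (3/5)R2 → (0, 1, 0, -21/16)
  clear (3,2): R3 −= (32/5)R2 → (0, 0, 0, 3)
pivot(3,3)=3: scale R3 → (0, 0, 0, 1)
  clear (0,3): R0 −= (15/32)R3 → (1, 0, 0, 0)
  clear (1,3): R1 −= (-21/16)R3 → (0, 1, 0, 0)
  clear (2,3): R2 −= (3/16)R3 → (0, 0, 1, 0)

pivot columns: 0, 1, 2, 3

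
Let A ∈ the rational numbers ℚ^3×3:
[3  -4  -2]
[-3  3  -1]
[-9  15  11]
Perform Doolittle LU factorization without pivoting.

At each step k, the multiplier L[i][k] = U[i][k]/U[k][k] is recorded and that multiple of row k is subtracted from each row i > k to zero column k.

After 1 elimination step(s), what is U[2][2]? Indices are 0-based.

U[2][2] = 5

[col 0] pivot 3
  R1 -= -1*R0 → (0, -1, -3)  (L[1][0] := -1)
  R2 -= -3*R0 → (0, 3, 5)  (L[2][0] := -3)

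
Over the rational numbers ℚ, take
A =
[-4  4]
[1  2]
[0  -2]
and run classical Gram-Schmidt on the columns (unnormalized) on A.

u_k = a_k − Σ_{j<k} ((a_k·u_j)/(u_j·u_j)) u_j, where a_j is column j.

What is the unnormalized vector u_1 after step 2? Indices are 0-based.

u_1 = (12/17, 48/17, -2)

Step 1: u_0 = a_0 = (-4, 1, 0).
Step 2: u_1 = a_1 − (-14/17)·u_0 = (12/17, 48/17, -2).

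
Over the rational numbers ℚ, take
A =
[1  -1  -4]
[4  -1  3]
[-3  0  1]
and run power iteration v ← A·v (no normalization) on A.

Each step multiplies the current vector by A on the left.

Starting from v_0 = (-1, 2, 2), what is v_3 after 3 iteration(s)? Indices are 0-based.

v_0 = (-1, 2, 2).
v_1 = A·v_0 = (-11, 0, 5).
v_2 = A·v_1 = (-31, -29, 38).
v_3 = A·v_2 = (-154, 19, 131).

v_3 = (-154, 19, 131)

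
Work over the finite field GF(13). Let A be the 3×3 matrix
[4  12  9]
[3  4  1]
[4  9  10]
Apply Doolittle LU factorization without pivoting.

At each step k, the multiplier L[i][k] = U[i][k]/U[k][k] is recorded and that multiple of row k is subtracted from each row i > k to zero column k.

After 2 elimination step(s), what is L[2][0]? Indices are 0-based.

[col 0] pivot 4
  R1 -= 4*R0 → (0, 8, 4)  (L[1][0] := 4)
  R2 -= 1*R0 → (0, 10, 1)  (L[2][0] := 1)
[col 1] pivot 8
  R2 -= 11*R1 → (0, 0, 9)  (L[2][1] := 11)

L[2][0] = 1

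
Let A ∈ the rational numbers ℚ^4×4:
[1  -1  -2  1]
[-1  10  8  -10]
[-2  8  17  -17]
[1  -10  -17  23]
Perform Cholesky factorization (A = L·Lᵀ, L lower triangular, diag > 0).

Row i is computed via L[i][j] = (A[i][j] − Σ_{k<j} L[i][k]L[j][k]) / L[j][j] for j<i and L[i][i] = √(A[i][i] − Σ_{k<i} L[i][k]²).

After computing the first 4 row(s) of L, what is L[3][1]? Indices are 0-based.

Step 1: L[0][0] = √(1) = 1.
  L[1][0] = (-1) / L[0][0] = -1.
Step 2: L[1][1] = √(9) = 3.
  L[2][0] = (-2) / L[0][0] = -2.
  L[2][1] = (6) / L[1][1] = 2.
Step 3: L[2][2] = √(9) = 3.
  L[3][0] = (1) / L[0][0] = 1.
  L[3][1] = (-9) / L[1][1] = -3.
  L[3][2] = (-9) / L[2][2] = -3.
Step 4: L[3][3] = √(4) = 2.

L[3][1] = -3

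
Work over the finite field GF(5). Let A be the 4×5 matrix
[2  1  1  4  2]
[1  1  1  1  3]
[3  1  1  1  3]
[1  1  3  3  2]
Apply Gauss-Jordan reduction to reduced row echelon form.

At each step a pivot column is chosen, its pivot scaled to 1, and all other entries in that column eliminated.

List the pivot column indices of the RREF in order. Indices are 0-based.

step 1: normalize row 0 (÷2) = (1, 3, 3, 2, 1)
  row 1: subtract 1×row0 = (0, 3, 3, 4, 2)
  row 2: subtract 3×row0 = (0, 2, 2, 0, 0)
  row 3: subtract 1×row0 = (0, 3, 0, 1, 1)
step 2: normalize row 1 (÷3) = (0, 1, 1, 3, 4)
  row 0: subtract 3×row1 = (1, 0, 0, 3, 4)
  row 2: subtract 2×row1 = (0, 0, 0, 4, 2)
  row 3: subtract 3×row1 = (0, 0, 2, 2, 4)
step 3: exchange rows 2,3
step 3: normalize row 2 (÷2) = (0, 0, 1, 1, 2)
  row 1: subtract 1×row2 = (0, 1, 0, 2, 2)
step 4: normalize row 3 (÷4) = (0, 0, 0, 1, 3)
  row 0: subtract 3×row3 = (1, 0, 0, 0, 0)
  row 1: subtract 2×row3 = (0, 1, 0, 0, 1)
  row 2: subtract 1×row3 = (0, 0, 1, 0, 4)

pivot columns: 0, 1, 2, 3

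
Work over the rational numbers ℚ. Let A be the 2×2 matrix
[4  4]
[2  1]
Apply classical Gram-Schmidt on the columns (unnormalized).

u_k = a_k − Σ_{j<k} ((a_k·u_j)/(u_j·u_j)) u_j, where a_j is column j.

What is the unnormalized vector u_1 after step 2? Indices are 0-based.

u_1 = (2/5, -4/5)

Step 1: u_0 = a_0 = (4, 2).
Step 2: u_1 = a_1 − (9/10)·u_0 = (2/5, -4/5).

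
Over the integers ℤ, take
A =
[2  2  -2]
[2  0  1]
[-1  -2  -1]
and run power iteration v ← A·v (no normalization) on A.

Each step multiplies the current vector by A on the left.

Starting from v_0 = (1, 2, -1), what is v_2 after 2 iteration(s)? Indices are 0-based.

v_2 = (26, 12, -6)

v_0 = (1, 2, -1).
v_1 = A·v_0 = (8, 1, -4).
v_2 = A·v_1 = (26, 12, -6).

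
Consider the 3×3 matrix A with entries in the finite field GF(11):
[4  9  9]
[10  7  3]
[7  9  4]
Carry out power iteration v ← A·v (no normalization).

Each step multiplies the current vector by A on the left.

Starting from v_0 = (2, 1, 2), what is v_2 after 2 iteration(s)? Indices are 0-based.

v_0 = (2, 1, 2).
v_1 = A·v_0 = (2, 0, 9).
v_2 = A·v_1 = (1, 3, 6).

v_2 = (1, 3, 6)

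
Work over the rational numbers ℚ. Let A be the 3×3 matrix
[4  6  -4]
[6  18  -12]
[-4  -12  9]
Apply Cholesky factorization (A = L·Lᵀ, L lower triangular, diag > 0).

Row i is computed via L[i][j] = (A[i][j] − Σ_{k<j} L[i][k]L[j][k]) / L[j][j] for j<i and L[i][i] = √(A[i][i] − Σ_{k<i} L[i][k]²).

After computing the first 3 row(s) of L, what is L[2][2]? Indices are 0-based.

L[2][2] = 1

Step 1: L[0][0] = √(4) = 2.
  L[1][0] = (6) / L[0][0] = 3.
Step 2: L[1][1] = √(9) = 3.
  L[2][0] = (-4) / L[0][0] = -2.
  L[2][1] = (-6) / L[1][1] = -2.
Step 3: L[2][2] = √(1) = 1.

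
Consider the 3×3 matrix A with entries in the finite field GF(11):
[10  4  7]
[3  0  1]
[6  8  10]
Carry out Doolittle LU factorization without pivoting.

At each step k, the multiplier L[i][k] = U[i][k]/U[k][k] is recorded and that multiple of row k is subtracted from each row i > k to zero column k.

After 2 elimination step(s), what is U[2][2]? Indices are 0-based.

[col 0] pivot 10
  R1 -= 8*R0 → (0, 1, 0)  (L[1][0] := 8)
  R2 -= 5*R0 → (0, 10, 8)  (L[2][0] := 5)
[col 1] pivot 1
  R2 -= 10*R1 → (0, 0, 8)  (L[2][1] := 10)

U[2][2] = 8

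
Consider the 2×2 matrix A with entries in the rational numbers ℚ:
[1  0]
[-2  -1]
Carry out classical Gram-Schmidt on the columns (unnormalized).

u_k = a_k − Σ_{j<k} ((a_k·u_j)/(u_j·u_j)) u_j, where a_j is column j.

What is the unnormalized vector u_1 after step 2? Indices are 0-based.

Step 1: u_0 = a_0 = (1, -2).
Step 2: u_1 = a_1 − (2/5)·u_0 = (-2/5, -1/5).

u_1 = (-2/5, -1/5)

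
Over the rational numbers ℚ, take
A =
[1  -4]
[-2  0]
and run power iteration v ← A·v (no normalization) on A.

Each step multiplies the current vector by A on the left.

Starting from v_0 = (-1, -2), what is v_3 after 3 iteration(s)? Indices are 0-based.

v_0 = (-1, -2).
v_1 = A·v_0 = (7, 2).
v_2 = A·v_1 = (-1, -14).
v_3 = A·v_2 = (55, 2).

v_3 = (55, 2)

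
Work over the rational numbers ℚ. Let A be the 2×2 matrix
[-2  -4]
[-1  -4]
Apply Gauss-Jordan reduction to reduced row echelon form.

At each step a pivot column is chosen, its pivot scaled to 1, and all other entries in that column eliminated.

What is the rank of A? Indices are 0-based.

step 1: normalize row 0 (÷-2) = (1, 2)
  row 1: subtract -1×row0 = (0, -2)
step 2: normalize row 1 (÷-2) = (0, 1)
  row 0: subtract 2×row1 = (1, 0)

rank = 2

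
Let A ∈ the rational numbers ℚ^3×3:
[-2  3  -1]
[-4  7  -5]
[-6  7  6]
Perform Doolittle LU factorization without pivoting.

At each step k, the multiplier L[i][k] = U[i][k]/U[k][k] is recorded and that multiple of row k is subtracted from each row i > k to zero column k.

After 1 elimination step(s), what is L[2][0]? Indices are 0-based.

L[2][0] = 3

[col 0] pivot -2
  R1 -= 2*R0 → (0, 1, -3)  (L[1][0] := 2)
  R2 -= 3*R0 → (0, -2, 9)  (L[2][0] := 3)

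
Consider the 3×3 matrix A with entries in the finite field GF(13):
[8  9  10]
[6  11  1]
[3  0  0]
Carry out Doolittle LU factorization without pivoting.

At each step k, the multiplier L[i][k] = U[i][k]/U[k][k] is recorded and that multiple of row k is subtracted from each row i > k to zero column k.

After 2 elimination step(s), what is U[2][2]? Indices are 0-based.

Step 1: pivot at (0,0) is 8.
  row1 ← row1 − (4)·row0  ⇒  L[1][0]=4, U row1=(0, 1, 0)
  row2 ← row2 − (2)·row0  ⇒  L[2][0]=2, U row2=(0, 8, 6)
Step 2: pivot at (1,1) is 1.
  row2 ← row2 − (8)·row1  ⇒  L[2][1]=8, U row2=(0, 0, 6)

U[2][2] = 6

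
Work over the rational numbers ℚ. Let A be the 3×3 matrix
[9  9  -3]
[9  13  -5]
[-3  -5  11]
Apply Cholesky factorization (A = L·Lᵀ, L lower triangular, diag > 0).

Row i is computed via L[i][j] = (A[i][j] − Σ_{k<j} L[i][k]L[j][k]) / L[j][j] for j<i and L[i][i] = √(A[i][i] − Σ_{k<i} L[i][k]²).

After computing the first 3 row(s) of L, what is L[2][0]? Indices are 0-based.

Step 1: L[0][0] = √(9) = 3.
  L[1][0] = (9) / L[0][0] = 3.
Step 2: L[1][1] = √(4) = 2.
  L[2][0] = (-3) / L[0][0] = -1.
  L[2][1] = (-2) / L[1][1] = -1.
Step 3: L[2][2] = √(9) = 3.

L[2][0] = -1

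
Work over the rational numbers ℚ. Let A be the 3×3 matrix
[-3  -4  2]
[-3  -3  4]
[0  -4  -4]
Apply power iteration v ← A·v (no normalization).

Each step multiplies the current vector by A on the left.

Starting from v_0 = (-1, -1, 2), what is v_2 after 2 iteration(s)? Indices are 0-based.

v_0 = (-1, -1, 2).
v_1 = A·v_0 = (11, 14, -4).
v_2 = A·v_1 = (-97, -91, -40).

v_2 = (-97, -91, -40)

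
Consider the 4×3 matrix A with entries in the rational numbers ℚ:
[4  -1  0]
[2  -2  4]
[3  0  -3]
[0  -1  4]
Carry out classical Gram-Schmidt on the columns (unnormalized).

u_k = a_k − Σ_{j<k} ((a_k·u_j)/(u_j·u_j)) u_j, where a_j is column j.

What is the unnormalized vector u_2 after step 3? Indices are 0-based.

Step 1: u_0 = a_0 = (4, 2, 3, 0).
Step 2: u_1 = a_1 − (-8/29)·u_0 = (3/29, -42/29, 24/29, -1).
Step 3: u_2 = a_2 − (-1/29)·u_0 − (-178/55)·u_1 = (26/55, -34/55, -12/55, 42/55).

u_2 = (26/55, -34/55, -12/55, 42/55)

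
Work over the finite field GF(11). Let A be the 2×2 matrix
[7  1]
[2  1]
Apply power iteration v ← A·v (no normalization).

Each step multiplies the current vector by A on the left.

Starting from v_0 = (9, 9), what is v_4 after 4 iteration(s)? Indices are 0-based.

v_0 = (9, 9).
v_1 = A·v_0 = (6, 5).
v_2 = A·v_1 = (3, 6).
v_3 = A·v_2 = (5, 1).
v_4 = A·v_3 = (3, 0).

v_4 = (3, 0)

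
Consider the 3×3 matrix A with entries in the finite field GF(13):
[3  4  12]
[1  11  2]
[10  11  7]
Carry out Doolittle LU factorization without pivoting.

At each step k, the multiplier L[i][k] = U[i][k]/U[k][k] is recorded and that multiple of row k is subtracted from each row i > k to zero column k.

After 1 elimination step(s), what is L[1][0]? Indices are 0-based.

Step 1: pivot at (0,0) is 3.
  row1 ← row1 − (9)·row0  ⇒  L[1][0]=9, U row1=(0, 1, 11)
  row2 ← row2 − (12)·row0  ⇒  L[2][0]=12, U row2=(0, 2, 6)

L[1][0] = 9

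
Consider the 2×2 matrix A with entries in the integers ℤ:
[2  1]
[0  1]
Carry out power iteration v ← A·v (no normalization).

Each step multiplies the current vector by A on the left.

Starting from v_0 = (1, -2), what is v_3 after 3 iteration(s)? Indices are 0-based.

v_0 = (1, -2).
v_1 = A·v_0 = (0, -2).
v_2 = A·v_1 = (-2, -2).
v_3 = A·v_2 = (-6, -2).

v_3 = (-6, -2)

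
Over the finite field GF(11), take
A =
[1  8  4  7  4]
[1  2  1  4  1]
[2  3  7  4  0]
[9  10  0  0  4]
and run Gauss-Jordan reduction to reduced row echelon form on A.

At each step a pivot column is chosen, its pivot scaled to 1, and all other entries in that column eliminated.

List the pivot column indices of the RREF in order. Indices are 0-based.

pivot columns: 0, 1, 2, 3

step 1: normalize row 0 (÷1) = (1, 8, 4, 7, 4)
  row 1: subtract 1×row0 = (0, 5, 8, 8, 8)
  row 2: subtract 2×row0 = (0, 9, 10, 1, 3)
  row 3: subtract 9×row0 = (0, 4, 8, 3, 1)
step 2: normalize row 1 (÷5) = (0, 1, 6, 6, 6)
  row 0: subtract 8×row1 = (1, 0, 0, 3, 0)
  row 2: subtract 9×row1 = (0, 0, 0, 2, 4)
  row 3: subtract 4×row1 = (0, 0, 6, 1, 10)
step 3: exchange rows 2,3
step 3: normalize row 2 (÷6) = (0, 0, 1, 2, 9)
  row 1: subtract 6×row2 = (0, 1, 0, 5, 7)
step 4: normalize row 3 (÷2) = (0, 0, 0, 1, 2)
  row 0: subtract 3×row3 = (1, 0, 0, 0, 5)
  row 1: subtract 5×row3 = (0, 1, 0, 0, 8)
  row 2: subtract 2×row3 = (0, 0, 1, 0, 5)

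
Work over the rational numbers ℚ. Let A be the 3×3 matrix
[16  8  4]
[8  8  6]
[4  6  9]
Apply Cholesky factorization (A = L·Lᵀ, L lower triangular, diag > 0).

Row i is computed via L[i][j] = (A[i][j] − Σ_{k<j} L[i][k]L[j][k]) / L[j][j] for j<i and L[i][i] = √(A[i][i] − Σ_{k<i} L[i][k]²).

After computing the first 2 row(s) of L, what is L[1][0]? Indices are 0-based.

L[1][0] = 2

Step 1: L[0][0] = √(16) = 4.
  L[1][0] = (8) / L[0][0] = 2.
Step 2: L[1][1] = √(4) = 2.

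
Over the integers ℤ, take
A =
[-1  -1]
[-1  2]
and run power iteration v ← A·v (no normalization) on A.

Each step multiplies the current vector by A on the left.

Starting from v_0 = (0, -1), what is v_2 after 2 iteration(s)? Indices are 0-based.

v_2 = (1, -5)

v_0 = (0, -1).
v_1 = A·v_0 = (1, -2).
v_2 = A·v_1 = (1, -5).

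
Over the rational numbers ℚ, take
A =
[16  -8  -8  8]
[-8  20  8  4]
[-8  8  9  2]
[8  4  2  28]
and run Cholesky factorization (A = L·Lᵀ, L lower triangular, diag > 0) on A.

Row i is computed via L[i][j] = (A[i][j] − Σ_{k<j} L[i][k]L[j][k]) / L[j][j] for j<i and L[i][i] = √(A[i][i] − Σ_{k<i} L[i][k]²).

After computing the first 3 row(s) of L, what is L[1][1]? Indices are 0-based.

Step 1: L[0][0] = √(16) = 4.
  L[1][0] = (-8) / L[0][0] = -2.
Step 2: L[1][1] = √(16) = 4.
  L[2][0] = (-8) / L[0][0] = -2.
  L[2][1] = (4) / L[1][1] = 1.
Step 3: L[2][2] = √(4) = 2.

L[1][1] = 4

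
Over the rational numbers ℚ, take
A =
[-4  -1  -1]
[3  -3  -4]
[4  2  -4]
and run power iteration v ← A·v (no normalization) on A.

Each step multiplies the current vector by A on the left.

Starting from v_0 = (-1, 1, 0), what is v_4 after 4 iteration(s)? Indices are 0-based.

v_0 = (-1, 1, 0).
v_1 = A·v_0 = (3, -6, -2).
v_2 = A·v_1 = (-4, 35, 8).
v_3 = A·v_2 = (-27, -149, 22).
v_4 = A·v_3 = (235, 278, -494).

v_4 = (235, 278, -494)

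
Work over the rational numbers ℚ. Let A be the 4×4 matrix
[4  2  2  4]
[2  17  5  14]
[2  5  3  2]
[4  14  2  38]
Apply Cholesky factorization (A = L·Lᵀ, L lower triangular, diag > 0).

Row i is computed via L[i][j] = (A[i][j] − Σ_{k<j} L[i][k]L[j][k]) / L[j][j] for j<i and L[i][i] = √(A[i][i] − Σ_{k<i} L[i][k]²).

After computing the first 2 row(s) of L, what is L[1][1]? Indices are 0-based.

Step 1: L[0][0] = √(4) = 2.
  L[1][0] = (2) / L[0][0] = 1.
Step 2: L[1][1] = √(16) = 4.

L[1][1] = 4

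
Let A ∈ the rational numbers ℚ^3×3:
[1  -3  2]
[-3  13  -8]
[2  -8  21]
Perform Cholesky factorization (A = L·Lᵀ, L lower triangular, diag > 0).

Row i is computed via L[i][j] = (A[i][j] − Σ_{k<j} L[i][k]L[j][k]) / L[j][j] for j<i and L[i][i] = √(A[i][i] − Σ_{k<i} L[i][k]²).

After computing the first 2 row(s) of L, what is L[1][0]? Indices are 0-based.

Step 1: L[0][0] = √(1) = 1.
  L[1][0] = (-3) / L[0][0] = -3.
Step 2: L[1][1] = √(4) = 2.

L[1][0] = -3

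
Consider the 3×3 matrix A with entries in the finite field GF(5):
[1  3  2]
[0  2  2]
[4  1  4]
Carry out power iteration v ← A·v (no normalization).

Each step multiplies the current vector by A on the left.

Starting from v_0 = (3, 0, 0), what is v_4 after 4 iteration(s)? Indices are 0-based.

v_4 = (2, 0, 2)

v_0 = (3, 0, 0).
v_1 = A·v_0 = (3, 0, 2).
v_2 = A·v_1 = (2, 4, 0).
v_3 = A·v_2 = (4, 3, 2).
v_4 = A·v_3 = (2, 0, 2).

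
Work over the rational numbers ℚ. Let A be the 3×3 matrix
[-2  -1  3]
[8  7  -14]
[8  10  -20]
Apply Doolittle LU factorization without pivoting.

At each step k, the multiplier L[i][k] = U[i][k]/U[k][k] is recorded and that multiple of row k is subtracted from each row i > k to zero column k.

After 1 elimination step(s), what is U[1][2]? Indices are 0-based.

U[1][2] = -2

Step 1: pivot at (0,0) is -2.
  row1 ← row1 − (-4)·row0  ⇒  L[1][0]=-4, U row1=(0, 3, -2)
  row2 ← row2 − (-4)·row0  ⇒  L[2][0]=-4, U row2=(0, 6, -8)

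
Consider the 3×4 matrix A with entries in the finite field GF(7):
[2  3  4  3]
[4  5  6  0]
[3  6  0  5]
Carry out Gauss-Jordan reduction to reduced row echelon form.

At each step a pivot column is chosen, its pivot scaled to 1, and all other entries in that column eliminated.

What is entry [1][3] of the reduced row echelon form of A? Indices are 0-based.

step 1: normalize row 0 (÷2) = (1, 5, 2, 5)
  row 1: subtract 4×row0 = (0, 6, 5, 1)
  row 2: subtract 3×row0 = (0, 5, 1, 4)
step 2: normalize row 1 (÷6) = (0, 1, 2, 6)
  row 0: subtract 5×row1 = (1, 0, 6, 3)
  row 2: subtract 5×row1 = (0, 0, 5, 2)
step 3: normalize row 2 (÷5) = (0, 0, 1, 6)
  row 0: subtract 6×row2 = (1, 0, 0, 2)
  row 1: subtract 2×row2 = (0, 1, 0, 1)

M[1][3] = 1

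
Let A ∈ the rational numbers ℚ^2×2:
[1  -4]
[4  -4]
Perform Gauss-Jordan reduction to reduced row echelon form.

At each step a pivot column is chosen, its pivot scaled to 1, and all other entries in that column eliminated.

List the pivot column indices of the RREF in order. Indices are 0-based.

step 1: normalize row 0 (÷1) = (1, -4)
  row 1: subtract 4×row0 = (0, 12)
step 2: normalize row 1 (÷12) = (0, 1)
  row 0: subtract -4×row1 = (1, 0)

pivot columns: 0, 1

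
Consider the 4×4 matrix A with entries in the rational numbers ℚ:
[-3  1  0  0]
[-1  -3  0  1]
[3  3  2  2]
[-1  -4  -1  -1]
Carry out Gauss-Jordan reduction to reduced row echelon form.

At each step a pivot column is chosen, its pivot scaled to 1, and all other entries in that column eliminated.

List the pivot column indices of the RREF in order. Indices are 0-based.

pivot columns: 0, 1, 2, 3

pivot(0,0)=-3: scale R0 → (1, -1/3, 0, 0)
  clear (1,0): R1 −= (-1)R0 → (0, -10/3, 0, 1)
  clear (2,0): R2 −= (3)R0 → (0, 4, 2, 2)
  clear (3,0): R3 −= (-1)R0 → (0, -13/3, -1, -1)
pivot(1,1)=-10/3: scale R1 → (0, 1, 0, -3/10)
  clear (0,1): R0 −= (-1/3)R1 → (1, 0, 0, -1/10)
  clear (2,1): R2 −= (4)R1 → (0, 0, 2, 16/5)
  clear (3,1): R3 −= (-13/3)R1 → (0, 0, -1, -23/10)
pivot(2,2)=2: scale R2 → (0, 0, 1, 8/5)
  clear (3,2): R3 −= (-1)R2 → (0, 0, 0, -7/10)
pivot(3,3)=-7/10: scale R3 → (0, 0, 0, 1)
  clear (0,3): R0 −= (-1/10)R3 → (1, 0, 0, 0)
  clear (1,3): R1 −= (-3/10)R3 → (0, 1, 0, 0)
  clear (2,3): R2 −= (8/5)R3 → (0, 0, 1, 0)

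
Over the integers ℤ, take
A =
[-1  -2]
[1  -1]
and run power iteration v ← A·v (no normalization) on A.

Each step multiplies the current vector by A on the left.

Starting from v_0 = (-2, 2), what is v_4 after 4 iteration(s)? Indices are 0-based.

v_4 = (-2, -22)

v_0 = (-2, 2).
v_1 = A·v_0 = (-2, -4).
v_2 = A·v_1 = (10, 2).
v_3 = A·v_2 = (-14, 8).
v_4 = A·v_3 = (-2, -22).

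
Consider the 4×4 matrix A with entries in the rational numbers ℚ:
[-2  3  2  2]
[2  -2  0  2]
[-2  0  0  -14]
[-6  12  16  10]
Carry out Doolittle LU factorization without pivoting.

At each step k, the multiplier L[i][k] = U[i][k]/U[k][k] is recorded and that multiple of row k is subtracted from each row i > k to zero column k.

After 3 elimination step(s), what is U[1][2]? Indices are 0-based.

k=0: U[0][0]=-2
  eliminate (1,0): mult=-1, new row 1: (0, 1, 2, 4); set L[1][0]=-1
  eliminate (2,0): mult=1, new row 2: (0, -3, -2, -16); set L[2][0]=1
  eliminate (3,0): mult=3, new row 3: (0, 3, 10, 4); set L[3][0]=3
k=1: U[1][1]=1
  eliminate (2,1): mult=-3, new row 2: (0, 0, 4, -4); set L[2][1]=-3
  eliminate (3,1): mult=3, new row 3: (0, 0, 4, -8); set L[3][1]=3
k=2: U[2][2]=4
  eliminate (3,2): mult=1, new row 3: (0, 0, 0, -4); set L[3][2]=1

U[1][2] = 2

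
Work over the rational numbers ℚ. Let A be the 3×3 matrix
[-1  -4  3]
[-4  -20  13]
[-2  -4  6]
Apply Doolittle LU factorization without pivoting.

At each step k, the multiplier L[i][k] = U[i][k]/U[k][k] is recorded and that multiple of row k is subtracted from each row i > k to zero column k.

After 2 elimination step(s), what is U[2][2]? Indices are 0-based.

U[2][2] = 1

Step 1: pivot at (0,0) is -1.
  row1 ← row1 − (4)·row0  ⇒  L[1][0]=4, U row1=(0, -4, 1)
  row2 ← row2 − (2)·row0  ⇒  L[2][0]=2, U row2=(0, 4, 0)
Step 2: pivot at (1,1) is -4.
  row2 ← row2 − (-1)·row1  ⇒  L[2][1]=-1, U row2=(0, 0, 1)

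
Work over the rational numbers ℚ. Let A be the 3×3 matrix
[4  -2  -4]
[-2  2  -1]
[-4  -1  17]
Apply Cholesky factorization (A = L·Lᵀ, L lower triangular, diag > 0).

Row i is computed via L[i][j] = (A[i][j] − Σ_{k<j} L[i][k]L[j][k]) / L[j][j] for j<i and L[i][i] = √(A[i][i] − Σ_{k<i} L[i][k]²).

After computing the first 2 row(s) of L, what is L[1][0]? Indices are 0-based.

Step 1: L[0][0] = √(4) = 2.
  L[1][0] = (-2) / L[0][0] = -1.
Step 2: L[1][1] = √(1) = 1.

L[1][0] = -1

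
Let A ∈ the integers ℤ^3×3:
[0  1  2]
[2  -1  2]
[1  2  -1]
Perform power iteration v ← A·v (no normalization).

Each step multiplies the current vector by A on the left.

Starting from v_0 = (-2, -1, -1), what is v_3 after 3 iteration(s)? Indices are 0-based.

v_0 = (-2, -1, -1).
v_1 = A·v_0 = (-3, -5, -3).
v_2 = A·v_1 = (-11, -7, -10).
v_3 = A·v_2 = (-27, -35, -15).

v_3 = (-27, -35, -15)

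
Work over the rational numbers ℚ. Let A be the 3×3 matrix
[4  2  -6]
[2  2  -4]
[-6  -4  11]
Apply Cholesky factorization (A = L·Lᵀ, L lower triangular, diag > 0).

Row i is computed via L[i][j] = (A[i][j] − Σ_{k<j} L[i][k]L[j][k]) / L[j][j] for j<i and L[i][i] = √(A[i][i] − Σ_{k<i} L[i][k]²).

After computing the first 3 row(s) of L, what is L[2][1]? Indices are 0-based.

L[2][1] = -1

Step 1: L[0][0] = √(4) = 2.
  L[1][0] = (2) / L[0][0] = 1.
Step 2: L[1][1] = √(1) = 1.
  L[2][0] = (-6) / L[0][0] = -3.
  L[2][1] = (-1) / L[1][1] = -1.
Step 3: L[2][2] = √(1) = 1.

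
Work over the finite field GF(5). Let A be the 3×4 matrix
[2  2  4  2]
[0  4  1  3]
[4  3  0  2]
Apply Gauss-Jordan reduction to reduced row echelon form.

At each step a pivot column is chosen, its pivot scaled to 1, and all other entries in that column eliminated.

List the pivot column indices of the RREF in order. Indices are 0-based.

pivot columns: 0, 1, 2

[1] R0 /= 2  ⇒  (1, 1, 2, 1)
     R2 -= 4·R0  ⇒  (0, 4, 2, 3)
[2] R1 /= 4  ⇒  (0, 1, 4, 2)
     R0 -= 1·R1  ⇒  (1, 0, 3, 4)
     R2 -= 4·R1  ⇒  (0, 0, 1, 0)
[3] R2 /= 1  ⇒  (0, 0, 1, 0)
     R0 -= 3·R2  ⇒  (1, 0, 0, 4)
     R1 -= 4·R2  ⇒  (0, 1, 0, 2)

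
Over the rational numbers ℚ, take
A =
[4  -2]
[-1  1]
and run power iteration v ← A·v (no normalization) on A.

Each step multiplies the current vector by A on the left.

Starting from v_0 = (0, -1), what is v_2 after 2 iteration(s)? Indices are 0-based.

v_2 = (10, -3)

v_0 = (0, -1).
v_1 = A·v_0 = (2, -1).
v_2 = A·v_1 = (10, -3).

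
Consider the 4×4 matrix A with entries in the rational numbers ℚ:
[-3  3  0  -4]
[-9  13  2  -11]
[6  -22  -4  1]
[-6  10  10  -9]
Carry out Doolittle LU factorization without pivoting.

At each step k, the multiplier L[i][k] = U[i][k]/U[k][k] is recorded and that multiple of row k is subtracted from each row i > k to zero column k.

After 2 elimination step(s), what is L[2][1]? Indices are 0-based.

L[2][1] = -4

Step 1: pivot at (0,0) is -3.
  row1 ← row1 − (3)·row0  ⇒  L[1][0]=3, U row1=(0, 4, 2, 1)
  row2 ← row2 − (-2)·row0  ⇒  L[2][0]=-2, U row2=(0, -16, -4, -7)
  row3 ← row3 − (2)·row0  ⇒  L[3][0]=2, U row3=(0, 4, 10, -1)
Step 2: pivot at (1,1) is 4.
  row2 ← row2 − (-4)·row1  ⇒  L[2][1]=-4, U row2=(0, 0, 4, -3)
  row3 ← row3 − (1)·row1  ⇒  L[3][1]=1, U row3=(0, 0, 8, -2)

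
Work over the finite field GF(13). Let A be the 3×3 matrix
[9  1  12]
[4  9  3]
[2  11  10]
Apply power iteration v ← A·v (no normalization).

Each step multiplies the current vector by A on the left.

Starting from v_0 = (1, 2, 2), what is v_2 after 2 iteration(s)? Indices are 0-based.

v_2 = (0, 4, 12)

v_0 = (1, 2, 2).
v_1 = A·v_0 = (9, 2, 5).
v_2 = A·v_1 = (0, 4, 12).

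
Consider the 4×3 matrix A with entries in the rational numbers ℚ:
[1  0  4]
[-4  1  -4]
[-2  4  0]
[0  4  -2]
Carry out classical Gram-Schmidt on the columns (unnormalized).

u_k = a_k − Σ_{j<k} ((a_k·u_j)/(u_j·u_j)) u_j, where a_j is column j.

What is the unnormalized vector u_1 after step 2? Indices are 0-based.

Step 1: u_0 = a_0 = (1, -4, -2, 0).
Step 2: u_1 = a_1 − (-4/7)·u_0 = (4/7, -9/7, 20/7, 4).

u_1 = (4/7, -9/7, 20/7, 4)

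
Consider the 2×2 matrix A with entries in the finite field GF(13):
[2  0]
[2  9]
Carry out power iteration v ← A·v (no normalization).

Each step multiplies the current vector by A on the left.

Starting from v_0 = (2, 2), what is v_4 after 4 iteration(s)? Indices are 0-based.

v_4 = (6, 1)

v_0 = (2, 2).
v_1 = A·v_0 = (4, 9).
v_2 = A·v_1 = (8, 11).
v_3 = A·v_2 = (3, 11).
v_4 = A·v_3 = (6, 1).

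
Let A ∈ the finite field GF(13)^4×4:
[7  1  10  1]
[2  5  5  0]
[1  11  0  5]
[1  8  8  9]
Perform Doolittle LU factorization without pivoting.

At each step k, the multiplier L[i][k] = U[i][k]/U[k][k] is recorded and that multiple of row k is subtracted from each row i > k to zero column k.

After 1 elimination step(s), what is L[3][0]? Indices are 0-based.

[col 0] pivot 7
  R1 -= 4*R0 → (0, 1, 4, 9)  (L[1][0] := 4)
  R2 -= 2*R0 → (0, 9, 6, 3)  (L[2][0] := 2)
  R3 -= 2*R0 → (0, 6, 1, 7)  (L[3][0] := 2)

L[3][0] = 2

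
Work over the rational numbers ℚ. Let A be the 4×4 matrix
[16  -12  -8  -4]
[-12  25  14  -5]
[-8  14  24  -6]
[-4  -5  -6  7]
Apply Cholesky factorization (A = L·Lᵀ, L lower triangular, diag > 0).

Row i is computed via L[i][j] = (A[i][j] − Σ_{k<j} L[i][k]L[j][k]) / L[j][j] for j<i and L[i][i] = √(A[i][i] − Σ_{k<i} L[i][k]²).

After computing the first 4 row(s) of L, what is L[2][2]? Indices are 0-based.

L[2][2] = 4

Step 1: L[0][0] = √(16) = 4.
  L[1][0] = (-12) / L[0][0] = -3.
Step 2: L[1][1] = √(16) = 4.
  L[2][0] = (-8) / L[0][0] = -2.
  L[2][1] = (8) / L[1][1] = 2.
Step 3: L[2][2] = √(16) = 4.
  L[3][0] = (-4) / L[0][0] = -1.
  L[3][1] = (-8) / L[1][1] = -2.
  L[3][2] = (-4) / L[2][2] = -1.
Step 4: L[3][3] = √(1) = 1.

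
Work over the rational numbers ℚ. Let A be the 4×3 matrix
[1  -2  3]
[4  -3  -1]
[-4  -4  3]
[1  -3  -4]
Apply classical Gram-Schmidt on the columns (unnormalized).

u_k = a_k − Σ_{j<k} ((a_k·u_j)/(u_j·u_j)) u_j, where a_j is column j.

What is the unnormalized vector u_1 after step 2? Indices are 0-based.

u_1 = (-67/34, -49/17, -70/17, -101/34)

Step 1: u_0 = a_0 = (1, 4, -4, 1).
Step 2: u_1 = a_1 − (-1/34)·u_0 = (-67/34, -49/17, -70/17, -101/34).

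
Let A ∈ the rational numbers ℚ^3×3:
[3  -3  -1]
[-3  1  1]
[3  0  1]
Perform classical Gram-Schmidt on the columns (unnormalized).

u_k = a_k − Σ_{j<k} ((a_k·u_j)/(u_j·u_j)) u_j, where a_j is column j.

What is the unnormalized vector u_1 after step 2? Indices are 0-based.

u_1 = (-5/3, -1/3, 4/3)

Step 1: u_0 = a_0 = (3, -3, 3).
Step 2: u_1 = a_1 − (-4/9)·u_0 = (-5/3, -1/3, 4/3).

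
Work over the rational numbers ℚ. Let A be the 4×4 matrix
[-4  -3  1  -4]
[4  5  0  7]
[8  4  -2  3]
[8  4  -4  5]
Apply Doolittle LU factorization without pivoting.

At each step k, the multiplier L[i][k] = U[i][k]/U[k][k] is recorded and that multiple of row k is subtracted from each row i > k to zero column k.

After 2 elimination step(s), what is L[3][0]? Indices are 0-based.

[col 0] pivot -4
  R1 -= -1*R0 → (0, 2, 1, 3)  (L[1][0] := -1)
  R2 -= -2*R0 → (0, -2, 0, -5)  (L[2][0] := -2)
  R3 -= -2*R0 → (0, -2, -2, -3)  (L[3][0] := -2)
[col 1] pivot 2
  R2 -= -1*R1 → (0, 0, 1, -2)  (L[2][1] := -1)
  R3 -= -1*R1 → (0, 0, -1, 0)  (L[3][1] := -1)

L[3][0] = -2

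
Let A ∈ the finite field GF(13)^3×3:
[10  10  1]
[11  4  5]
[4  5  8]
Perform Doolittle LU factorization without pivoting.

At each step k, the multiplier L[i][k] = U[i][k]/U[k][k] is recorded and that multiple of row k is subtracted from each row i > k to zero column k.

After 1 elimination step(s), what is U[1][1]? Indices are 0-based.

U[1][1] = 6

k=0: U[0][0]=10
  eliminate (1,0): mult=5, new row 1: (0, 6, 0); set L[1][0]=5
  eliminate (2,0): mult=3, new row 2: (0, 1, 5); set L[2][0]=3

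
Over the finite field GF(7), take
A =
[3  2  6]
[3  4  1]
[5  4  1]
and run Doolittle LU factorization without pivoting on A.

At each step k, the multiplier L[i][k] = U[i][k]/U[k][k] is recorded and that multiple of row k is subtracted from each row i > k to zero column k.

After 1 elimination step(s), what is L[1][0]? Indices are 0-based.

L[1][0] = 1

[col 0] pivot 3
  R1 -= 1*R0 → (0, 2, 2)  (L[1][0] := 1)
  R2 -= 4*R0 → (0, 3, 5)  (L[2][0] := 4)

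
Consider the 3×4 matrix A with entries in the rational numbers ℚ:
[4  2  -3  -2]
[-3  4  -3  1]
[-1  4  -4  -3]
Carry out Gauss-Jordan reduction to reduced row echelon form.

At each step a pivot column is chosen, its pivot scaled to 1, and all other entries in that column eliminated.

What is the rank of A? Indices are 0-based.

rank = 3

step 1: normalize row 0 (÷4) = (1, 1/2, -3/4, -1/2)
  row 1: subtract -3×row0 = (0, 11/2, -21/4, -1/2)
  row 2: subtract -1×row0 = (0, 9/2, -19/4, -7/2)
step 2: normalize row 1 (÷11/2) = (0, 1, -21/22, -1/11)
  row 0: subtract 1/2×row1 = (1, 0, -3/11, -5/11)
  row 2: subtract 9/2×row1 = (0, 0, -5/11, -34/11)
step 3: normalize row 2 (÷-5/11) = (0, 0, 1, 34/5)
  row 0: subtract -3/11×row2 = (1, 0, 0, 7/5)
  row 1: subtract -21/22×row2 = (0, 1, 0, 32/5)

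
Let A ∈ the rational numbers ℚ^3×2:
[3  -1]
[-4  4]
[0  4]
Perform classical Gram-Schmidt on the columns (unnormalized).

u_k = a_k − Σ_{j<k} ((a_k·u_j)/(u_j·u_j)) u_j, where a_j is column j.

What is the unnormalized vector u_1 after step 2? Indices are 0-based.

u_1 = (32/25, 24/25, 4)

Step 1: u_0 = a_0 = (3, -4, 0).
Step 2: u_1 = a_1 − (-19/25)·u_0 = (32/25, 24/25, 4).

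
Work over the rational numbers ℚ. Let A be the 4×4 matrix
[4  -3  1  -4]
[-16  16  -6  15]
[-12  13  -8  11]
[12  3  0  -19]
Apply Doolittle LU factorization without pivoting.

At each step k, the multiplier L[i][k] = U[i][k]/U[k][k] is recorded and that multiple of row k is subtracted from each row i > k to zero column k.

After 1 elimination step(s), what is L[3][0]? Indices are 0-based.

k=0: U[0][0]=4
  eliminate (1,0): mult=-4, new row 1: (0, 4, -2, -1); set L[1][0]=-4
  eliminate (2,0): mult=-3, new row 2: (0, 4, -5, -1); set L[2][0]=-3
  eliminate (3,0): mult=3, new row 3: (0, 12, -3, -7); set L[3][0]=3

L[3][0] = 3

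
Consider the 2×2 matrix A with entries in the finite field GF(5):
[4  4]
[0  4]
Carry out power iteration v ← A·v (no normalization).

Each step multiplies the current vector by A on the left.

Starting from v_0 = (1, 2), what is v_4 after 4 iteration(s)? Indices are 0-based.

v_4 = (4, 2)

v_0 = (1, 2).
v_1 = A·v_0 = (2, 3).
v_2 = A·v_1 = (0, 2).
v_3 = A·v_2 = (3, 3).
v_4 = A·v_3 = (4, 2).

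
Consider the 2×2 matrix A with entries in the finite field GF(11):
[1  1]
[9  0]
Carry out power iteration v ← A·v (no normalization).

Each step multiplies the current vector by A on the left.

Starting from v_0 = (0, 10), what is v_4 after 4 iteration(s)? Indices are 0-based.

v_4 = (3, 9)

v_0 = (0, 10).
v_1 = A·v_0 = (10, 0).
v_2 = A·v_1 = (10, 2).
v_3 = A·v_2 = (1, 2).
v_4 = A·v_3 = (3, 9).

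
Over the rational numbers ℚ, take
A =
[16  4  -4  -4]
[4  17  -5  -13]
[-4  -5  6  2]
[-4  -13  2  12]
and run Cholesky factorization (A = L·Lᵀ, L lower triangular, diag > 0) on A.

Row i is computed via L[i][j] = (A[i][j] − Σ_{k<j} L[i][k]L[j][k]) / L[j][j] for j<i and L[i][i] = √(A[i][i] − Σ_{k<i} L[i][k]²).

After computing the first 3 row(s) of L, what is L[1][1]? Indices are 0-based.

L[1][1] = 4

Step 1: L[0][0] = √(16) = 4.
  L[1][0] = (4) / L[0][0] = 1.
Step 2: L[1][1] = √(16) = 4.
  L[2][0] = (-4) / L[0][0] = -1.
  L[2][1] = (-4) / L[1][1] = -1.
Step 3: L[2][2] = √(4) = 2.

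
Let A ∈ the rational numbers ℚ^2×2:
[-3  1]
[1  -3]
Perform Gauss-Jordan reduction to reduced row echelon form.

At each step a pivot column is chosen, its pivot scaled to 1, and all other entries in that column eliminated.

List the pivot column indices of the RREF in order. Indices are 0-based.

[1] R0 /= -3  ⇒  (1, -1/3)
     R1 -= 1·R0  ⇒  (0, -8/3)
[2] R1 /= -8/3  ⇒  (0, 1)
     R0 -= -1/3·R1  ⇒  (1, 0)

pivot columns: 0, 1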